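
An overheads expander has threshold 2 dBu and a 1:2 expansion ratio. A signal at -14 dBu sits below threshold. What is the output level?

Undershoot = 2 − (-14) = 16 dB.
At 1:2, that expands to 32 dB under threshold.
Output = 2 − 32 = -30 dBu.

-30 dBu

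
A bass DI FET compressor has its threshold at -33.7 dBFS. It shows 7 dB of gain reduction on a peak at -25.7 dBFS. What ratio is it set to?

8:1

Input overshoot = -25.7 − (-33.7) = 8 dB.
Output overshoot = 8 − 7 = 1 dB.
Ratio = input overshoot / output overshoot = 8 / 1 = 8.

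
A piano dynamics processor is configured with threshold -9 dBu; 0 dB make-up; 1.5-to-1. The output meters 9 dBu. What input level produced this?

18 dBu

Post-compression overshoot = 9 − (-9) = 18 dB.
Before 1.5:1 compression the overshoot was 18 × 1.5 = 27 dB, so input = -9 + 27 = 18 dBu.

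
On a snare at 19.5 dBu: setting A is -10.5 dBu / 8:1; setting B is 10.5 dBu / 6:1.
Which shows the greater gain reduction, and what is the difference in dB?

A: overshoot 30 dB → output overshoot 3.75 dB → GR 26.25 dB.
B: overshoot 9 dB → output overshoot 1.5 dB → GR 7.5 dB.
Difference: 18.75 dB in favour of A.

A, by 18.75 dB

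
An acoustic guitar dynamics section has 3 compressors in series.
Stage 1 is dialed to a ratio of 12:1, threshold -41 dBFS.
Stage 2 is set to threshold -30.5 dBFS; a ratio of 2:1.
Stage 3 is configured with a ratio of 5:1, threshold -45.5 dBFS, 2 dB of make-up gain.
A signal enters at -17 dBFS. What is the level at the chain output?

Stage 1: 24 dB above -41 dBFS, reduced 12:1 to 2 dB above → -39 dBFS.
Stage 2: below threshold (-39 ≤ -30.5); passes unchanged; output -39 dBFS.
Stage 3: overshoot 6.5 dB → 6.5/5 = 1.3 dB → -44.2 dBFS; +2 dB make-up → -42.2 dBFS.

-42.2 dBFS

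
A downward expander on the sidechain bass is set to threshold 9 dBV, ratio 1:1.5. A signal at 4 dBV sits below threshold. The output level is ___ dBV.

The input is 5 dB below the 9 dBV threshold.
A 1:1.5 expander multiplies undershoot by 1.5: 5 × 1.5 = 7.5 dB below threshold.
Output = 9 − 7.5 = 1.5 dBV.

1.5 dBV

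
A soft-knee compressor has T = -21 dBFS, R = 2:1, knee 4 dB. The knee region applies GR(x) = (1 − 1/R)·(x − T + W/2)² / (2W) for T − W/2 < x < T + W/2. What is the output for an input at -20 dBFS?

-20.5625 dBFS

x − T + W/2 = -20 − (-21) + 2 = 3.
GR = (1 − 1/2) × 3² / 8 = 0.5 × 9 / 8 = 0.5625 dB.
Output = -20 − 0.5625 = -20.5625 dBFS.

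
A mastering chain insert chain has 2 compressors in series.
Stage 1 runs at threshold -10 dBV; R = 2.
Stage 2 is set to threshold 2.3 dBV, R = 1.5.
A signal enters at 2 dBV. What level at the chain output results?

Stage 1: 2 dBV is 12 dB over -10 dBV; at 2:1 that becomes 6 dB over, giving -4 dBV.
Stage 2: -4 dBV is at or below the 2.3 dBV threshold — no compression; output -4 dBV.

-4 dBV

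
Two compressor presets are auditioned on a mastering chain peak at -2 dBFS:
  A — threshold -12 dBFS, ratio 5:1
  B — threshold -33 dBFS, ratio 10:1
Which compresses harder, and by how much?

A: 10 dB over, compressed to 2 dB over, so 8 dB of GR.
B: 31 dB over, compressed to 3.1 dB over, so 27.9 dB of GR.
Difference: 19.9 dB in favour of B.

B, by 19.9 dB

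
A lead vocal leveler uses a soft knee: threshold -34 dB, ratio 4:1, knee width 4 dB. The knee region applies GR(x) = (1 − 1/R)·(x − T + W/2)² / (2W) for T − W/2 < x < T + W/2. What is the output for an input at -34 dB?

-34.375 dB

x − T + W/2 = -34 − (-34) + 2 = 2.
GR = (1 − 1/4) × 2² / 8 = 0.75 × 4 / 8 = 0.375 dB.
Output = -34 − 0.375 = -34.375 dB.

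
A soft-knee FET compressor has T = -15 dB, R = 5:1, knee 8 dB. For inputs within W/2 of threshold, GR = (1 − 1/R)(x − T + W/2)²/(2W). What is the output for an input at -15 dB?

x − T + W/2 = -15 − (-15) + 4 = 4.
GR = (1 − 1/5) × 4² / 16 = 0.8 × 16 / 16 = 0.8 dB.
Output = -15 − 0.8 = -15.8 dB.

-15.8 dB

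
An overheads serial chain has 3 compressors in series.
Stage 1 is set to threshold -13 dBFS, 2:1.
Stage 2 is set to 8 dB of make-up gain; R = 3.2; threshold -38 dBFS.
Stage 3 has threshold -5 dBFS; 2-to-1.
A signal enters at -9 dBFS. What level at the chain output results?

-21.5625 dBFS

Stage 1: overshoot 4 dB → 4/2 = 2 dB → -11 dBFS.
Stage 2: 27 dB above -38 dBFS, reduced 3.2:1 to 8.4375 dB above → -29.5625 dBFS; +8 dB make-up → -21.5625 dBFS.
Stage 3: below threshold (-21.5625 ≤ -5); passes unchanged; output -21.5625 dBFS.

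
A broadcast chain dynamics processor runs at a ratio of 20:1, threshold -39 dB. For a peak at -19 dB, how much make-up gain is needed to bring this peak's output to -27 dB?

The peak compresses to -39 + 20/20 = -38 dB.
To reach -27 dB requires -27 − (-38) = 11 dB of make-up.

11 dB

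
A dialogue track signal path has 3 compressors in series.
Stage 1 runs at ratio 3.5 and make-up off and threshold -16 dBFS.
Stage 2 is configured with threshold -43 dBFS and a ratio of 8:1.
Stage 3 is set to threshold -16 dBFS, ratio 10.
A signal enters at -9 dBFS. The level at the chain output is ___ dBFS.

Stage 1: overshoot 7 dB → 7/3.5 = 2 dB → -14 dBFS.
Stage 2: 29 dB above -43 dBFS, reduced 8:1 to 3.625 dB above → -39.375 dBFS.
Stage 3: -39.375 dBFS is at or below the -16 dBFS threshold — no compression; output -39.375 dBFS.

-39.375 dBFS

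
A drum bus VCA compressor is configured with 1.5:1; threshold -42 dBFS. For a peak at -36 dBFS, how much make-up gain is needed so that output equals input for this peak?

The peak compresses to -42 + 6/1.5 = -38 dBFS.
To reach -36 dBFS requires -36 − (-38) = 2 dB of make-up.

2 dB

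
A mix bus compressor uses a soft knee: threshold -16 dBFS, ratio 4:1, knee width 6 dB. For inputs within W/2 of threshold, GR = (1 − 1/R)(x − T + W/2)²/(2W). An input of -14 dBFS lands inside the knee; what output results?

x − T + W/2 = -14 − (-16) + 3 = 5.
GR = (1 − 1/4) × 5² / 12 = 0.75 × 25 / 12 = 1.5625 dB.
Output = -14 − 1.5625 = -15.5625 dBFS.

-15.5625 dBFS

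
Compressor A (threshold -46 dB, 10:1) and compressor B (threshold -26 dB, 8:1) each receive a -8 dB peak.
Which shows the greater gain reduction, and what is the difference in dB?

A, by 18.45 dB

A: GR = 38 − 38/10 = 34.2 dB.
B: GR = 18 − 18/8 = 15.75 dB.
A applies 18.45 dB more gain reduction.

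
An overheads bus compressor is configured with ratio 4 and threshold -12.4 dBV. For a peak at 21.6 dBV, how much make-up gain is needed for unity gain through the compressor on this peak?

The peak compresses to -12.4 + 34/4 = -3.9 dBV.
To reach 21.6 dBV requires 21.6 − (-3.9) = 25.5 dB of make-up.

25.5 dB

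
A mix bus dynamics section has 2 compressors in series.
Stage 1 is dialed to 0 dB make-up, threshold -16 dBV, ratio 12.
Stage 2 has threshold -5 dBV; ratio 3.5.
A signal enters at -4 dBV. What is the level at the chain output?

-15 dBV

Stage 1: 12 dB above -16 dBV, reduced 12:1 to 1 dB above → -15 dBV.
Stage 2: -15 dBV is at or below the -5 dBV threshold — no compression; output -15 dBV.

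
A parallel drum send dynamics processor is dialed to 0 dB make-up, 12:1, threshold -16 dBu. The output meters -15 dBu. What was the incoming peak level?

The compressed level sits -15 − (-16) = 1 dB over threshold.
Before 12:1 compression the overshoot was 1 × 12 = 12 dB, so input = -16 + 12 = -4 dBu.

-4 dBu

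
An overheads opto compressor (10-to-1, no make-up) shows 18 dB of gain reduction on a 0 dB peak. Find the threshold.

Let T be the threshold. Output overshoot = (input overshoot)/R, so -18 − T = (0 − T)/10.
10·(-18 − T) = 0 − T → 9·T = -180 − 0 = -180.
T = -180/9 = -20 dB.

-20 dB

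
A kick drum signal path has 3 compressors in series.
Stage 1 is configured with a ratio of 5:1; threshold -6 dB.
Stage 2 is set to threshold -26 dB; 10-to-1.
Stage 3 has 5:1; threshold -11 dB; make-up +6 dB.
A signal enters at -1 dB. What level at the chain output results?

Stage 1: 5 dB above -6 dB, reduced 5:1 to 1 dB above → -5 dB.
Stage 2: -5 dB is 21 dB over -26 dB; at 10:1 that becomes 2.1 dB over, giving -23.9 dB.
Stage 3: -23.9 dB is at or below the -11 dB threshold — no compression; make-up brings it to -17.9 dB.

-17.9 dB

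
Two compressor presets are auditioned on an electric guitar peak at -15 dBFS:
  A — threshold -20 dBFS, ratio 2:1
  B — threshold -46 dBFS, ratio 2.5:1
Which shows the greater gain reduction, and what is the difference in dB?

A: overshoot 5 dB → output overshoot 2.5 dB → GR 2.5 dB.
B: overshoot 31 dB → output overshoot 12.4 dB → GR 18.6 dB.
Difference: 16.1 dB in favour of B.

B, by 16.1 dB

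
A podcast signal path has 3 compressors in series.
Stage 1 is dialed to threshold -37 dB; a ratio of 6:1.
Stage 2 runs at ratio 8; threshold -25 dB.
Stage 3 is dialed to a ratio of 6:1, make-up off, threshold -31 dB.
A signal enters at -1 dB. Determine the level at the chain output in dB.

Stage 1: 36 dB above -37 dB, reduced 6:1 to 6 dB above → -31 dB.
Stage 2: below threshold (-31 ≤ -25); passes unchanged; output -31 dB.
Stage 3: below threshold (-31 ≤ -31); passes unchanged; output -31 dB.

-31 dB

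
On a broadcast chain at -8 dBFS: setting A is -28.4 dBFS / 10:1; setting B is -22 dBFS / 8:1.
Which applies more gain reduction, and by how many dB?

A, by 6.11 dB

A: overshoot 20.4 dB → output overshoot 2.04 dB → GR 18.36 dB.
B: overshoot 14 dB → output overshoot 1.75 dB → GR 12.25 dB.
A applies 6.11 dB more gain reduction.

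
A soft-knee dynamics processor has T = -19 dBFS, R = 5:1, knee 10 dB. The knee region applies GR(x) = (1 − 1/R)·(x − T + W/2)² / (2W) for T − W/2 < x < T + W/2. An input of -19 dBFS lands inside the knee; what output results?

-20 dBFS

x − T + W/2 = -19 − (-19) + 5 = 5.
GR = (1 − 1/5) × 5² / 20 = 0.8 × 25 / 20 = 1 dB.
Output = -19 − 1 = -20 dBFS.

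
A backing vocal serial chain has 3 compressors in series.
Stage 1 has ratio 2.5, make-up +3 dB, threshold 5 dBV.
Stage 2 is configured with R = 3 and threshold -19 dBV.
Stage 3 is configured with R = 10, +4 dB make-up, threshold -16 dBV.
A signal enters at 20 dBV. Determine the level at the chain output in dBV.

Stage 1: 20 dBV is 15 dB over 5 dBV; at 2.5:1 that becomes 6 dB over, giving 11 dBV; +3 dB make-up → 14 dBV.
Stage 2: overshoot 33 dB → 33/3 = 11 dB → -8 dBV.
Stage 3: 8 dB above -16 dBV, reduced 10:1 to 0.8 dB above → -15.2 dBV; +4 dB make-up → -11.2 dBV.

-11.2 dBV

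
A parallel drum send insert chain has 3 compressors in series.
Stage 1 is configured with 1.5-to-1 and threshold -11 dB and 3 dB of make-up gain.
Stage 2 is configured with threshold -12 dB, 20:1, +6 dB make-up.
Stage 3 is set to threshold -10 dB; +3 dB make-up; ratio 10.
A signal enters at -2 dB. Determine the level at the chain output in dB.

Stage 1: overshoot 9 dB → 9/1.5 = 6 dB → -5 dB; +3 dB make-up → -2 dB.
Stage 2: 10 dB above -12 dB, reduced 20:1 to 0.5 dB above → -11.5 dB; +6 dB make-up → -5.5 dB.
Stage 3: 4.5 dB above -10 dB, reduced 10:1 to 0.45 dB above → -9.55 dB; +3 dB make-up → -6.55 dB.

-6.55 dB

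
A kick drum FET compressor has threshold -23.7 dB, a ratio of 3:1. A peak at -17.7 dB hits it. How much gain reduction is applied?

The signal is 6 dB above threshold.
After 3:1 compression the overshoot becomes 6/3 = 2 dB.
So the signal is attenuated by 6 − 2 = 4 dB.

4 dB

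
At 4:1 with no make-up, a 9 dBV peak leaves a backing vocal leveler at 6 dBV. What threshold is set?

5 dBV

Let T be the threshold. Output overshoot = (input overshoot)/R, so 6 − T = (9 − T)/4.
4·(6 − T) = 9 − T → 3·T = 24 − 9 = 15.
T = 15/3 = 5 dBV.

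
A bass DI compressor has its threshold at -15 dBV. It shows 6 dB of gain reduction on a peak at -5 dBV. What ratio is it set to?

2.5:1

Input overshoot = -5 − (-15) = 10 dB.
Output overshoot = 10 − 6 = 4 dB.
Ratio = input overshoot / output overshoot = 10 / 4 = 2.5.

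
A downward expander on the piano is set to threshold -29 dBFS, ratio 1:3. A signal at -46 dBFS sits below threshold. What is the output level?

-80 dBFS

Below threshold, a 1:3 expander applies gain = (3−1)×(T − x) of attenuation.
(3−1) × 17 = 34 dB, so output = -46 − 34 = -80 dBFS.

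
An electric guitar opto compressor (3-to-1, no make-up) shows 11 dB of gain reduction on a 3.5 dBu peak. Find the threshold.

Let T be the threshold. Output overshoot = (input overshoot)/R, so -7.5 − T = (3.5 − T)/3.
3·(-7.5 − T) = 3.5 − T → 2·T = -22.5 − 3.5 = -26.
T = -26/2 = -13 dBu.

-13 dBu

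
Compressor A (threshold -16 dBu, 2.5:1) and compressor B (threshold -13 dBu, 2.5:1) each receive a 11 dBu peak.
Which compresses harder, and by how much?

A, by 1.8 dB

A: GR = 27 − 27/2.5 = 16.2 dB.
B: GR = 24 − 24/2.5 = 14.4 dB.
Difference: 1.8 dB in favour of A.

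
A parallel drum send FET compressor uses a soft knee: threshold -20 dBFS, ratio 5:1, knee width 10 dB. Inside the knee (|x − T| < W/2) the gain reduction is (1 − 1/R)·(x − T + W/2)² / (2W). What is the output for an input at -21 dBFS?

-21.64 dBFS

x − T + W/2 = -21 − (-20) + 5 = 4.
GR = (1 − 1/5) × 4² / 20 = 0.8 × 16 / 20 = 0.64 dB.
Output = -21 − 0.64 = -21.64 dBFS.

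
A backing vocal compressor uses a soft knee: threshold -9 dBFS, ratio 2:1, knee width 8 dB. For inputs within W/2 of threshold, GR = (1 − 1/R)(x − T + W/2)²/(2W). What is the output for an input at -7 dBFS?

x − T + W/2 = -7 − (-9) + 4 = 6.
GR = (1 − 1/2) × 6² / 16 = 0.5 × 36 / 16 = 1.125 dB.
Output = -7 − 1.125 = -8.125 dBFS.

-8.125 dBFS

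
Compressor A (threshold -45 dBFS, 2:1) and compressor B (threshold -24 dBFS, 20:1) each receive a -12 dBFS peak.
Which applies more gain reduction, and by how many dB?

A: 33 dB over, compressed to 16.5 dB over, so 16.5 dB of GR.
B: 12 dB over, compressed to 0.6 dB over, so 11.4 dB of GR.
A applies 5.1 dB more gain reduction.

A, by 5.1 dB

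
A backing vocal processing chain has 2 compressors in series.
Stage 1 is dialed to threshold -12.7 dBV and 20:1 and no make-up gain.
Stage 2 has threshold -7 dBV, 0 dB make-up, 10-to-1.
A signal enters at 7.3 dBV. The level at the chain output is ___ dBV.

-11.7 dBV

Stage 1: 7.3 dBV is 20 dB over -12.7 dBV; at 20:1 that becomes 1 dB over, giving -11.7 dBV.
Stage 2: -11.7 dBV ≤ -7 dBV, so stage 2 doesn't engage; output -11.7 dBV.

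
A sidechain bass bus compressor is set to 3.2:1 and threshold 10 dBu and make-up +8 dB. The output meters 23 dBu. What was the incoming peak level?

26 dBu

Stripping the +8 dB make-up gives 15 dBu at the gain stage.
Post-compression overshoot = 15 − 10 = 5 dB.
Undo the ratio: input overshoot = 5 × 3.2 = 16 dB, giving input = 26 dBu.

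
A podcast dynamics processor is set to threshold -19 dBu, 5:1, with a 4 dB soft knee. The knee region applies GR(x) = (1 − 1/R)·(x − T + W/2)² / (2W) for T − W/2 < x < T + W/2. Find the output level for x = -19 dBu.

x − T + W/2 = -19 − (-19) + 2 = 2.
GR = (1 − 1/5) × 2² / 8 = 0.8 × 4 / 8 = 0.4 dB.
Output = -19 − 0.4 = -19.4 dBu.

-19.4 dBu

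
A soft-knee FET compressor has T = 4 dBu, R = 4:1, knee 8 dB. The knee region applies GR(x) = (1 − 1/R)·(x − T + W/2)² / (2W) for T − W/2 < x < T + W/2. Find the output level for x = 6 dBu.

x − T + W/2 = 6 − 4 + 4 = 6.
GR = (1 − 1/4) × 6² / 16 = 0.75 × 36 / 16 = 1.6875 dB.
Output = 6 − 1.6875 = 4.3125 dBu.

4.3125 dBu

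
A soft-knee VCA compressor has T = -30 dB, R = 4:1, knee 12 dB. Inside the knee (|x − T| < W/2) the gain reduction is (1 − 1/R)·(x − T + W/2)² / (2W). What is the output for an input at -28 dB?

x − T + W/2 = -28 − (-30) + 6 = 8.
GR = (1 − 1/4) × 8² / 24 = 0.75 × 64 / 24 = 2 dB.
Output = -28 − 2 = -30 dB.

-30 dB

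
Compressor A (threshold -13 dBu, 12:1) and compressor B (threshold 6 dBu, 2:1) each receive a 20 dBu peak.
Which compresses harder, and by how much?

A, by 23.25 dB

A: 33 dB over, compressed to 2.75 dB over, so 30.25 dB of GR.
B: 14 dB over, compressed to 7 dB over, so 7 dB of GR.
A reduces 23.25 dB more.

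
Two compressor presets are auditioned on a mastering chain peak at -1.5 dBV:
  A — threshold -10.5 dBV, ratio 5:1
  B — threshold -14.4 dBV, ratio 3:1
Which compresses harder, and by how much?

B, by 1.4 dB

A: overshoot 9 dB → output overshoot 1.8 dB → GR 7.2 dB.
B: overshoot 12.9 dB → output overshoot 4.3 dB → GR 8.6 dB.
B reduces 1.4 dB more.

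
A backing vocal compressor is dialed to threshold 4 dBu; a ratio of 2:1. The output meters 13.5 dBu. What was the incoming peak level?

23 dBu

The compressed level sits 13.5 − 4 = 9.5 dB over threshold.
Input overshoot = R × output overshoot = 19 dB → input = 4 + 19 = 23 dBu.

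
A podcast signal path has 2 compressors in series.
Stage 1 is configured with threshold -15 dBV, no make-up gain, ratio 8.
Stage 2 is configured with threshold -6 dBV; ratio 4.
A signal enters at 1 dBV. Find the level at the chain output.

-13 dBV

Stage 1: 16 dB above -15 dBV, reduced 8:1 to 2 dB above → -13 dBV.
Stage 2: -13 dBV ≤ -6 dBV, so stage 2 doesn't engage; output -13 dBV.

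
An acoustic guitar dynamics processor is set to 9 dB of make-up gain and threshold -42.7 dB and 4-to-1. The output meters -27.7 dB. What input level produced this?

Stripping the +9 dB make-up gives -36.7 dB at the gain stage.
That's 6 dB above the -42.7 dB threshold.
Before 4:1 compression the overshoot was 6 × 4 = 24 dB, so input = -42.7 + 24 = -18.7 dB.

-18.7 dB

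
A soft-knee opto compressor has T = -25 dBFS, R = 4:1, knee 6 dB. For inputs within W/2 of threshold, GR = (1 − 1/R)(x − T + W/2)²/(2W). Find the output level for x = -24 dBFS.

x − T + W/2 = -24 − (-25) + 3 = 4.
GR = (1 − 1/4) × 4² / 12 = 0.75 × 16 / 12 = 1 dB.
Output = -24 − 1 = -25 dBFS.

-25 dBFS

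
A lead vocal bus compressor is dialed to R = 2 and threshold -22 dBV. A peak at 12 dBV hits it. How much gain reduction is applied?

17 dB

Overshoot = 12 − (-22) = 34 dB.
After 2:1 compression the overshoot becomes 34/2 = 17 dB.
So the signal is attenuated by 34 − 17 = 17 dB.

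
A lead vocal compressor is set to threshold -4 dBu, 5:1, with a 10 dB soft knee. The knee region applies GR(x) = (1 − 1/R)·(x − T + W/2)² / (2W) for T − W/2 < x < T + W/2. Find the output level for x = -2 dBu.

x − T + W/2 = -2 − (-4) + 5 = 7.
GR = (1 − 1/5) × 7² / 20 = 0.8 × 49 / 20 = 1.96 dB.
Output = -2 − 1.96 = -3.96 dBu.

-3.96 dBu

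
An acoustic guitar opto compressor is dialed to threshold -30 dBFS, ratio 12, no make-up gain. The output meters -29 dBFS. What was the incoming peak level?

-18 dBFS

The compressed level sits -29 − (-30) = 1 dB over threshold.
Before 12:1 compression the overshoot was 1 × 12 = 12 dB, so input = -30 + 12 = -18 dBFS.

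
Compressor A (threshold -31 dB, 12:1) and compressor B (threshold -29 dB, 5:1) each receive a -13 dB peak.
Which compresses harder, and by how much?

A: overshoot 18 dB → output overshoot 1.5 dB → GR 16.5 dB.
B: overshoot 16 dB → output overshoot 3.2 dB → GR 12.8 dB.
A reduces 3.7 dB more.

A, by 3.7 dB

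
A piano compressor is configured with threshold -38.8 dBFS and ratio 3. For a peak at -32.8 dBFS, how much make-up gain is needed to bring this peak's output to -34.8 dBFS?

Overshoot 6 dB → 6/3 = 2 dB after compression, so the compressed level is -38.8 + 2 = -36.8 dBFS.
Make-up = target − compressed = -34.8 − (-36.8) = 2 dB.

2 dB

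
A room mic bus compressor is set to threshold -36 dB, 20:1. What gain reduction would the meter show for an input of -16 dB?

19 dB

-16 dB exceeds the threshold by 20 dB.
A 20:1 ratio leaves 1 dB of that excess.
Gain reduction = 20 − 1 = 19 dB.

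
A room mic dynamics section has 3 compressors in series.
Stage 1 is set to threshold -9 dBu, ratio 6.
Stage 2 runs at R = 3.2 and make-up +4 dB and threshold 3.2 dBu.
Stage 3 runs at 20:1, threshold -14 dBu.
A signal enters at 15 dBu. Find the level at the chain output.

Stage 1: 24 dB above -9 dBu, reduced 6:1 to 4 dB above → -5 dBu.
Stage 2: -5 dBu is at or below the 3.2 dBu threshold — no compression; make-up brings it to -1 dBu.
Stage 3: -1 dBu is 13 dB over -14 dBu; at 20:1 that becomes 0.65 dB over, giving -13.35 dBu.

-13.35 dBu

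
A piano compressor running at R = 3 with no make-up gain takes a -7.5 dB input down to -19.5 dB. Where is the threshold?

Input is 18 dB above T (since output overshoot × R = input overshoot: (-19.5 − T)·3 = -7.5 − T gives T = -25.5 dB).
Check: -25.5 + (-7.5 − (-25.5))/3 = -25.5 + 6 = -19.5 dB. ✓

-25.5 dB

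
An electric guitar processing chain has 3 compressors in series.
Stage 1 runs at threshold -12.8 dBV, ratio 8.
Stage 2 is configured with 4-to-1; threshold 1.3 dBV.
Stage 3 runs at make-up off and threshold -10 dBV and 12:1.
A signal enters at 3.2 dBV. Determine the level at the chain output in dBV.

-10.8 dBV

Stage 1: 16 dB above -12.8 dBV, reduced 8:1 to 2 dB above → -10.8 dBV.
Stage 2: -10.8 dBV is at or below the 1.3 dBV threshold — no compression; output -10.8 dBV.
Stage 3: -10.8 dBV ≤ -10 dBV, so stage 3 doesn't engage; output -10.8 dBV.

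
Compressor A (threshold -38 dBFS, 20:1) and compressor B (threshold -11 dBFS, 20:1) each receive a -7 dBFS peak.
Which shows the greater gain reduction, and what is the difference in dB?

A, by 25.65 dB

A: 31 dB over, compressed to 1.55 dB over, so 29.45 dB of GR.
B: 4 dB over, compressed to 0.2 dB over, so 3.8 dB of GR.
A reduces 25.65 dB more.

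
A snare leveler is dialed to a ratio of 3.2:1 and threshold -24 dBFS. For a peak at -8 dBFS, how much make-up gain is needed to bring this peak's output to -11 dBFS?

Without make-up, output = threshold + overshoot/3.2 = -24 + 5 = -19 dBFS.
Gap to target: 8 dB.

8 dB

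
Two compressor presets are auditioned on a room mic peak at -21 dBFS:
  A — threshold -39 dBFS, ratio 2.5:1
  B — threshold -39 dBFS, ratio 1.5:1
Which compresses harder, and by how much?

A: GR = 18 − 18/2.5 = 10.8 dB.
B: GR = 18 − 18/1.5 = 6 dB.
Difference: 4.8 dB in favour of A.

A, by 4.8 dB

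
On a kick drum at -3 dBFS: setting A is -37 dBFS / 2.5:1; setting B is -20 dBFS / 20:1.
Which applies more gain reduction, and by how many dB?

A: 34 dB over, compressed to 13.6 dB over, so 20.4 dB of GR.
B: 17 dB over, compressed to 0.85 dB over, so 16.15 dB of GR.
Difference: 4.25 dB in favour of A.

A, by 4.25 dB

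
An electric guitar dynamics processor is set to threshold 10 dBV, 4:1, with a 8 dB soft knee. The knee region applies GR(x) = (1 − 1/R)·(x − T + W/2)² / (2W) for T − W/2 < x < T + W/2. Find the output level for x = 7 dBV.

6.953125 dBV

x − T + W/2 = 7 − 10 + 4 = 1.
GR = (1 − 1/4) × 1² / 16 = 0.75 × 1 / 16 = 0.046875 dB.
Output = 7 − 0.046875 = 6.953125 dBV.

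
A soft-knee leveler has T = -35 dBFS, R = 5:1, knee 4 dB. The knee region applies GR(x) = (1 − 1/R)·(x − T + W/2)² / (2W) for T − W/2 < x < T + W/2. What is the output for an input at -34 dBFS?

-34.9 dBFS

x − T + W/2 = -34 − (-35) + 2 = 3.
GR = (1 − 1/5) × 3² / 8 = 0.8 × 9 / 8 = 0.9 dB.
Output = -34 − 0.9 = -34.9 dBFS.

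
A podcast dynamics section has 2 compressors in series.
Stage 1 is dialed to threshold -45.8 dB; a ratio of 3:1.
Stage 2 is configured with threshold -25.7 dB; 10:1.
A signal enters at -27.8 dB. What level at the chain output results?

Stage 1: -27.8 dB is 18 dB over -45.8 dB; at 3:1 that becomes 6 dB over, giving -39.8 dB.
Stage 2: -39.8 dB is at or below the -25.7 dB threshold — no compression; output -39.8 dB.

-39.8 dB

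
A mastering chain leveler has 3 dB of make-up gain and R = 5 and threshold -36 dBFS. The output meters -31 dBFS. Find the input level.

Remove make-up: -31 − 3 = -34 dBFS.
Post-compression overshoot = -34 − (-36) = 2 dB.
Before 5:1 compression the overshoot was 2 × 5 = 10 dB, so input = -36 + 10 = -26 dBFS.

-26 dBFS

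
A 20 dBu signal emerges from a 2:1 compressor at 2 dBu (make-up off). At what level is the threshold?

-16 dBu

Input is 36 dB above T (since output overshoot × R = input overshoot: (2 − T)·2 = 20 − T gives T = -16 dBu).
Check: -16 + (20 − (-16))/2 = -16 + 18 = 2 dBu. ✓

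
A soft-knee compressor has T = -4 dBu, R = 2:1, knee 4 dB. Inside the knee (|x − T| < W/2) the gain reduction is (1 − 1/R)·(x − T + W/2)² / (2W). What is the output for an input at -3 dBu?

x − T + W/2 = -3 − (-4) + 2 = 3.
GR = (1 − 1/2) × 3² / 8 = 0.5 × 9 / 8 = 0.5625 dB.
Output = -3 − 0.5625 = -3.5625 dBu.

-3.5625 dBu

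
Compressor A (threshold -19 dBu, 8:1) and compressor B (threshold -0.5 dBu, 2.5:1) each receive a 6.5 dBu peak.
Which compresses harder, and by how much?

A: GR = 25.5 − 25.5/8 = 22.3125 dB.
B: GR = 7 − 7/2.5 = 4.2 dB.
A reduces 18.1125 dB more.

A, by 18.1125 dB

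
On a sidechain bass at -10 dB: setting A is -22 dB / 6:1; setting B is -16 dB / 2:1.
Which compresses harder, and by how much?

A: GR = 12 − 12/6 = 10 dB.
B: GR = 6 − 6/2 = 3 dB.
Difference: 7 dB in favour of A.

A, by 7 dB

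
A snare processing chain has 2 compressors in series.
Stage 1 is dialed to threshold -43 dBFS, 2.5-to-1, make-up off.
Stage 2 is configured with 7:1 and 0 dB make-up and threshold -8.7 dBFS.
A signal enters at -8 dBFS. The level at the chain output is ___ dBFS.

Stage 1: overshoot 35 dB → 35/2.5 = 14 dB → -29 dBFS.
Stage 2: below threshold (-29 ≤ -8.7); passes unchanged; output -29 dBFS.

-29 dBFS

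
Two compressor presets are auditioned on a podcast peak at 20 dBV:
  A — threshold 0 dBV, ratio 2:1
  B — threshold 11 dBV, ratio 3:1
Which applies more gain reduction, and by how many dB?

A: 20 dB over, compressed to 10 dB over, so 10 dB of GR.
B: 9 dB over, compressed to 3 dB over, so 6 dB of GR.
A applies 4 dB more gain reduction.

A, by 4 dB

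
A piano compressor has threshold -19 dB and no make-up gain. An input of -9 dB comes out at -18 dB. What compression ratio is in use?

10:1

Input overshoot = -9 − (-19) = 10 dB; output overshoot = -18 − (-19) = 1 dB.
Ratio = 10 / 1 = 10.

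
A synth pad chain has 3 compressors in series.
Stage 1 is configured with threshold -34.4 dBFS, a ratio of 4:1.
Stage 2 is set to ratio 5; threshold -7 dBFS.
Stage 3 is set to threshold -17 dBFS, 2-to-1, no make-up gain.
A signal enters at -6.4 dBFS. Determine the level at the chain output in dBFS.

-27.4 dBFS

Stage 1: 28 dB above -34.4 dBFS, reduced 4:1 to 7 dB above → -27.4 dBFS.
Stage 2: -27.4 dBFS is at or below the -7 dBFS threshold — no compression; output -27.4 dBFS.
Stage 3: below threshold (-27.4 ≤ -17); passes unchanged; output -27.4 dBFS.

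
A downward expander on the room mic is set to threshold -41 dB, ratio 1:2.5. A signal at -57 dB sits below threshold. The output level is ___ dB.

-81 dB

Below threshold, a 1:2.5 expander applies gain = (2.5−1)×(T − x) of attenuation.
(2.5−1) × 16 = 24 dB, so output = -57 − 24 = -81 dB.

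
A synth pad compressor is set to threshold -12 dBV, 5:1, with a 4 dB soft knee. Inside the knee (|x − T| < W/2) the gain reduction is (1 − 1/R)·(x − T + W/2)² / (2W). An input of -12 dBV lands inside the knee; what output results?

-12.4 dBV

x − T + W/2 = -12 − (-12) + 2 = 2.
GR = (1 − 1/5) × 2² / 8 = 0.8 × 4 / 8 = 0.4 dB.
Output = -12 − 0.4 = -12.4 dBV.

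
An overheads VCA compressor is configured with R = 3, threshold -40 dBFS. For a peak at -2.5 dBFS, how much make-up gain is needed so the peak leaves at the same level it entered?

Without make-up, output = threshold + overshoot/3 = -40 + 12.5 = -27.5 dBFS.
Gap to target: 25 dB.

25 dB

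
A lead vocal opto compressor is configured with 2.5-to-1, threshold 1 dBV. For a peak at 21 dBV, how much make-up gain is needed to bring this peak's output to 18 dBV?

The peak compresses to 1 + 20/2.5 = 9 dBV.
To reach 18 dBV requires 18 − 9 = 9 dB of make-up.

9 dB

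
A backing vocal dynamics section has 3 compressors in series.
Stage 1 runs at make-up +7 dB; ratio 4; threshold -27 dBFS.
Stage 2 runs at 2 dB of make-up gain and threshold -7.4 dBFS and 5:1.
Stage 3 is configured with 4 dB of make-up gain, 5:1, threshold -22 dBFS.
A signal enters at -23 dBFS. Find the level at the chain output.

Stage 1: overshoot 4 dB → 4/4 = 1 dB → -26 dBFS; +7 dB make-up → -19 dBFS.
Stage 2: -19 dBFS is at or below the -7.4 dBFS threshold — no compression; make-up brings it to -17 dBFS.
Stage 3: -17 dBFS is 5 dB over -22 dBFS; at 5:1 that becomes 1 dB over, giving -21 dBFS; +4 dB make-up → -17 dBFS.

-17 dBFS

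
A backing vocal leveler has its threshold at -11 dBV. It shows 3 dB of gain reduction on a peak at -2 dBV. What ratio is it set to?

1.5:1

Input overshoot = -2 − (-11) = 9 dB.
Output overshoot = 9 − 3 = 6 dB.
Ratio = input overshoot / output overshoot = 9 / 6 = 1.5.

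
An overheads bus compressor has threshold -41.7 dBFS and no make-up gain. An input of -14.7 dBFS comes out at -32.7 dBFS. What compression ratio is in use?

Input overshoot = -14.7 − (-41.7) = 27 dB; output overshoot = -32.7 − (-41.7) = 9 dB.
Ratio = 27 / 9 = 3.

3:1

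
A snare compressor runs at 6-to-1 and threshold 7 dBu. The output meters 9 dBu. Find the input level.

19 dBu

That's 2 dB above the 7 dBu threshold.
Before 6:1 compression the overshoot was 2 × 6 = 12 dB, so input = 7 + 12 = 19 dBu.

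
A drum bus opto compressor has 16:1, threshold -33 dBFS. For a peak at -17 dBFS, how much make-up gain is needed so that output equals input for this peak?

Without make-up, output = threshold + overshoot/16 = -33 + 1 = -32 dBFS.
Gap to target: 15 dB.

15 dB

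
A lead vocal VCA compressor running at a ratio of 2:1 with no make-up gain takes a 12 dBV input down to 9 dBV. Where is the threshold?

6 dBV

Gain reduction = 12 − 9 = 3 dB; output overshoot = GR / (R − 1) = 3 / 1 = 3 dB.
Threshold = output − output overshoot = 9 − 3 = 6 dBV.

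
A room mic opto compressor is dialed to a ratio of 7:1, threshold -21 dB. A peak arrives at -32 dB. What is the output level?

-32 dB is 11 dB below the -21 dB threshold, so no gain reduction is applied.
Output = input = -32 dB.

-32 dB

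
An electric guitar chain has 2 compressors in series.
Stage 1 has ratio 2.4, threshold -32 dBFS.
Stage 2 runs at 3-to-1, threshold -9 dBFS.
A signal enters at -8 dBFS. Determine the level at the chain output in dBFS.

Stage 1: -8 dBFS is 24 dB over -32 dBFS; at 2.4:1 that becomes 10 dB over, giving -22 dBFS.
Stage 2: -22 dBFS ≤ -9 dBFS, so stage 2 doesn't engage; output -22 dBFS.

-22 dBFS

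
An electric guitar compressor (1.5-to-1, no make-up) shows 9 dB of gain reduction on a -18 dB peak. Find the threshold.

-45 dB

Input is 27 dB above T (since output overshoot × R = input overshoot: (-27 − T)·1.5 = -18 − T gives T = -45 dB).
Check: -45 + (-18 − (-45))/1.5 = -45 + 18 = -27 dB. ✓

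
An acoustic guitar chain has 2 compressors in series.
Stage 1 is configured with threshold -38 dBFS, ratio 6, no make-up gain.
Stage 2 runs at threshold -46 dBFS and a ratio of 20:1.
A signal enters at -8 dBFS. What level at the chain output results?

-45.35 dBFS

Stage 1: -8 dBFS is 30 dB over -38 dBFS; at 6:1 that becomes 5 dB over, giving -33 dBFS.
Stage 2: 13 dB above -46 dBFS, reduced 20:1 to 0.65 dB above → -45.35 dBFS.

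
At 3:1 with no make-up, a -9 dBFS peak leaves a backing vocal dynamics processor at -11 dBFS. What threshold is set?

-12 dBFS

Gain reduction = -9 − (-11) = 2 dB; output overshoot = GR / (R − 1) = 2 / 2 = 1 dB.
Threshold = output − output overshoot = -11 − 1 = -12 dBFS.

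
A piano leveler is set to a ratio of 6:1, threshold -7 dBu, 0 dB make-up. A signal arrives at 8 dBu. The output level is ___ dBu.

-4.5 dBu

8 dBu sits 15 dB over threshold.
At 6:1 the overshoot is divided by 6, leaving 2.5 dB above threshold.
So the level is -7 + 2.5 = -4.5 dBu.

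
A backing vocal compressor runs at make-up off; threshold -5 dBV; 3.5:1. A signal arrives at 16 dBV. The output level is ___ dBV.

The input is 21 dB above the -5 dBV threshold.
At 3.5:1 the overshoot is divided by 3.5, leaving 6 dB above threshold.
That puts the output at 1 dBV.

1 dBV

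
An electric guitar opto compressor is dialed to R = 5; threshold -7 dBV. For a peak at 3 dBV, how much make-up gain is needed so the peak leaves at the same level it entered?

Without make-up, output = threshold + overshoot/5 = -7 + 2 = -5 dBV.
Gap to target: 8 dB.

8 dB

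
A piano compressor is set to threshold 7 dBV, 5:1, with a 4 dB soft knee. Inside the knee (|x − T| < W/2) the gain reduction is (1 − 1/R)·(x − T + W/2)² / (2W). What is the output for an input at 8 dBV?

7.1 dBV

x − T + W/2 = 8 − 7 + 2 = 3.
GR = (1 − 1/5) × 3² / 8 = 0.8 × 9 / 8 = 0.9 dB.
Output = 8 − 0.9 = 7.1 dBV.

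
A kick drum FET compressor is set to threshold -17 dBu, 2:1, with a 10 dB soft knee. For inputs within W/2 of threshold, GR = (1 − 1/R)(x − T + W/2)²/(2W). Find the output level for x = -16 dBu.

x − T + W/2 = -16 − (-17) + 5 = 6.
GR = (1 − 1/2) × 6² / 20 = 0.5 × 36 / 20 = 0.9 dB.
Output = -16 − 0.9 = -16.9 dBu.

-16.9 dBu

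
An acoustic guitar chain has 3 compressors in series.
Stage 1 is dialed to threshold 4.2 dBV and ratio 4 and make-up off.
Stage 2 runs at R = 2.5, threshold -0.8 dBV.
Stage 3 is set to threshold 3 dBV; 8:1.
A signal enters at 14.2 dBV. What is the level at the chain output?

Stage 1: 10 dB above 4.2 dBV, reduced 4:1 to 2.5 dB above → 6.7 dBV.
Stage 2: 7.5 dB above -0.8 dBV, reduced 2.5:1 to 3 dB above → 2.2 dBV.
Stage 3: below threshold (2.2 ≤ 3); passes unchanged; output 2.2 dBV.

2.2 dBV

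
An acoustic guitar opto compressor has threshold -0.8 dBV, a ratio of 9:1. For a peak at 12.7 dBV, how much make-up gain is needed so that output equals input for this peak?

Overshoot 13.5 dB → 13.5/9 = 1.5 dB after compression, so the compressed level is -0.8 + 1.5 = 0.7 dBV.
Make-up = target − compressed = 12.7 − 0.7 = 12 dB.

12 dB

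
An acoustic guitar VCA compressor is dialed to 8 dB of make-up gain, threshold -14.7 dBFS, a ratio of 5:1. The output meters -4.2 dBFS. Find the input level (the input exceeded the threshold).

-2.2 dBFS

Stripping the +8 dB make-up gives -12.2 dBFS at the gain stage.
Post-compression overshoot = -12.2 − (-14.7) = 2.5 dB.
Before 5:1 compression the overshoot was 2.5 × 5 = 12.5 dB, so input = -14.7 + 12.5 = -2.2 dBFS.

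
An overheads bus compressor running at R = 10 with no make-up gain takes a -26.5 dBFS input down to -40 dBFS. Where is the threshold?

Input is 15 dB above T (since output overshoot × R = input overshoot: (-40 − T)·10 = -26.5 − T gives T = -41.5 dBFS).
Check: -41.5 + (-26.5 − (-41.5))/10 = -41.5 + 1.5 = -40 dBFS. ✓

-41.5 dBFS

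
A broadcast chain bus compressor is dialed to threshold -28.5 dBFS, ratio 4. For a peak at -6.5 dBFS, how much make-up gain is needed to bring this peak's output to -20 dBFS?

3 dB

The peak compresses to -28.5 + 22/4 = -23 dBFS.
To reach -20 dBFS requires -20 − (-23) = 3 dB of make-up.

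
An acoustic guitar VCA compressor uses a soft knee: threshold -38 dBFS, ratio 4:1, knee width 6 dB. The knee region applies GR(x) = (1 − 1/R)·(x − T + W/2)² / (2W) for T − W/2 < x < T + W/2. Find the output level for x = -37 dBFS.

x − T + W/2 = -37 − (-38) + 3 = 4.
GR = (1 − 1/4) × 4² / 12 = 0.75 × 16 / 12 = 1 dB.
Output = -37 − 1 = -38 dBFS.

-38 dBFS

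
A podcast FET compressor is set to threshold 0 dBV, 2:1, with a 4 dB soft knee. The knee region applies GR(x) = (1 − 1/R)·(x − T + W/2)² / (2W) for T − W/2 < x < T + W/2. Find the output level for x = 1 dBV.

x − T + W/2 = 1 − 0 + 2 = 3.
GR = (1 − 1/2) × 3² / 8 = 0.5 × 9 / 8 = 0.5625 dB.
Output = 1 − 0.5625 = 0.4375 dBV.

0.4375 dBV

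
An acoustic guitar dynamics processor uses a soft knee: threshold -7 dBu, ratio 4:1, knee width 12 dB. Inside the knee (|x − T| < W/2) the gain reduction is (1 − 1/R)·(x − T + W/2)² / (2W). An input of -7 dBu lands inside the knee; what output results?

x − T + W/2 = -7 − (-7) + 6 = 6.
GR = (1 − 1/4) × 6² / 24 = 0.75 × 36 / 24 = 1.125 dB.
Output = -7 − 1.125 = -8.125 dBu.

-8.125 dBu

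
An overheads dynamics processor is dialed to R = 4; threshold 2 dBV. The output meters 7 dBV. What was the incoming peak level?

22 dBV

Post-compression overshoot = 7 − 2 = 5 dB.
Undo the ratio: input overshoot = 5 × 4 = 20 dB, giving input = 22 dBV.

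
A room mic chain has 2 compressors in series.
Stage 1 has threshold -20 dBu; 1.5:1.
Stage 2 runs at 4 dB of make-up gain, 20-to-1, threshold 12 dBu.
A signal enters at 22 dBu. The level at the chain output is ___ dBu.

12 dBu

Stage 1: 42 dB above -20 dBu, reduced 1.5:1 to 28 dB above → 8 dBu.
Stage 2: below threshold (8 ≤ 12); passes unchanged; make-up brings it to 12 dBu.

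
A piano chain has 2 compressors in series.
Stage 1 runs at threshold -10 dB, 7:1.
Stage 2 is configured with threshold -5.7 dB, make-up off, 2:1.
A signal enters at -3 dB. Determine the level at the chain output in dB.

Stage 1: 7 dB above -10 dB, reduced 7:1 to 1 dB above → -9 dB.
Stage 2: -9 dB ≤ -5.7 dB, so stage 2 doesn't engage; output -9 dB.

-9 dB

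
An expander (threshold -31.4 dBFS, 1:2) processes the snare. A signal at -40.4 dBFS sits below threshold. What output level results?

Undershoot = (-31.4) − (-40.4) = 9 dB.
At 1:2, that expands to 18 dB under threshold.
Output = -31.4 − 18 = -49.4 dBFS.

-49.4 dBFS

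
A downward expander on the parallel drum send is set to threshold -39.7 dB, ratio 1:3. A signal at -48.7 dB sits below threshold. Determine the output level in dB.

-66.7 dB

Undershoot = (-39.7) − (-48.7) = 9 dB.
At 1:3, that expands to 27 dB under threshold.
Output = -39.7 − 27 = -66.7 dB.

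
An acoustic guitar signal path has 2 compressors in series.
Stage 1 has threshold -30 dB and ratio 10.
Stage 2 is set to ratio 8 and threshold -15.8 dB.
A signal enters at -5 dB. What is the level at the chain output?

-27.5 dB

Stage 1: 25 dB above -30 dB, reduced 10:1 to 2.5 dB above → -27.5 dB.
Stage 2: -27.5 dB ≤ -15.8 dB, so stage 2 doesn't engage; output -27.5 dB.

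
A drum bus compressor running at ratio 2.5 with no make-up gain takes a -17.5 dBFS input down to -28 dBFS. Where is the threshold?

-35 dBFS

Let T be the threshold. Output overshoot = (input overshoot)/R, so -28 − T = (-17.5 − T)/2.5.
2.5·(-28 − T) = -17.5 − T → 1.5·T = -70 − (-17.5) = -52.5.
T = -52.5/1.5 = -35 dBFS.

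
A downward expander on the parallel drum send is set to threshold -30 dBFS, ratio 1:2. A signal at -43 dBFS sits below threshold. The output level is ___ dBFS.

-56 dBFS

Undershoot = (-30) − (-43) = 13 dB.
At 1:2, that expands to 26 dB under threshold.
Output = -30 − 26 = -56 dBFS.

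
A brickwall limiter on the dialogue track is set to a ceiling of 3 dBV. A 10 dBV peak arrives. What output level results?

3 dBV

A brickwall limiter is an ∞:1 compressor: any input above the ceiling is clamped to 3 dBV.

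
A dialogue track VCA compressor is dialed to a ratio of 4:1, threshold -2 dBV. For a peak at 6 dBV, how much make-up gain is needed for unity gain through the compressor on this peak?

6 dB

Overshoot 8 dB → 8/4 = 2 dB after compression, so the compressed level is -2 + 2 = 0 dBV.
Make-up = target − compressed = 6 − 0 = 6 dB.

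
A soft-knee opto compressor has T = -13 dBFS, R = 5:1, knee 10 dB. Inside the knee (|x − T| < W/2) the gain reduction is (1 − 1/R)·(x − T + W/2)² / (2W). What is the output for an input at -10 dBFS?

x − T + W/2 = -10 − (-13) + 5 = 8.
GR = (1 − 1/5) × 8² / 20 = 0.8 × 64 / 20 = 2.56 dB.
Output = -10 − 2.56 = -12.56 dBFS.

-12.56 dBFS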